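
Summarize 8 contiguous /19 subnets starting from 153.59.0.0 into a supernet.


Original prefix: /19
Number of subnets: 8 = 2^3
New prefix = 19 - 3 = 16
Supernet: 153.59.0.0/16


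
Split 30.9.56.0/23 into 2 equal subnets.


New prefix = 23 + 1 = 24
Each subnet has 256 addresses
  30.9.56.0/24
  30.9.57.0/24
Subnets: 30.9.56.0/24, 30.9.57.0/24


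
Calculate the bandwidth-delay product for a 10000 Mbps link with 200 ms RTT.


BDP = bandwidth * RTT
= 10000 Mbps * 200 ms
= 10000 * 1e6 * 200 / 1000 bits
= 2000000000 bits
= 250000000 bytes
= 244140.625 KB
BDP = 2000000000 bits (250000000 bytes)


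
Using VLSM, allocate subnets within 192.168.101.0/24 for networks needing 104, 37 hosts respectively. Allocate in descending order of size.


104 hosts -> /25 (126 usable): 192.168.101.0/25
37 hosts -> /26 (62 usable): 192.168.101.128/26
Allocation: 192.168.101.0/25 (104 hosts, 126 usable); 192.168.101.128/26 (37 hosts, 62 usable)


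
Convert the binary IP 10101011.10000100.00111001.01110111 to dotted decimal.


10101011 = 171
10000100 = 132
00111001 = 57
01110111 = 119
IP: 171.132.57.119


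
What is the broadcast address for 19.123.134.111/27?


Network: 19.123.134.96/27
Host bits = 5
Set all host bits to 1:
Broadcast: 19.123.134.127


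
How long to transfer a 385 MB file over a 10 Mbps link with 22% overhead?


Effective throughput = 10 * (1 - 22/100) = 7.8 Mbps
File size in Mb = 385 * 8 = 3080 Mb
Time = 3080 / 7.8
Time = 394.8718 seconds


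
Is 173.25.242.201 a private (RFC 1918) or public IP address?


RFC 1918 private ranges:
  10.0.0.0/8 (10.0.0.0 - 10.255.255.255)
  172.16.0.0/12 (172.16.0.0 - 172.31.255.255)
  192.168.0.0/16 (192.168.0.0 - 192.168.255.255)
Public (not in any RFC 1918 range)


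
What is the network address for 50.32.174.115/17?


IP:   00110010.00100000.10101110.01110011
Mask: 11111111.11111111.10000000.00000000
AND operation:
Net:  00110010.00100000.10000000.00000000
Network: 50.32.128.0/17


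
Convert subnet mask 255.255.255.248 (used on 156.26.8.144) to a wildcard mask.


Subnet mask: 255.255.255.248
Wildcard = 255.255.255.255 - subnet mask
255 - 255 = 0
255 - 255 = 0
255 - 255 = 0
255 - 248 = 7
Wildcard: 0.0.0.7


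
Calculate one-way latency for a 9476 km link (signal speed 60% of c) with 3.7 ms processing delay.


Speed = 0.6 * 3e5 km/s = 180000 km/s
Propagation delay = 9476 / 180000 = 0.0526 s = 52.6444 ms
Processing delay = 3.7 ms
Total one-way latency = 56.3444 ms


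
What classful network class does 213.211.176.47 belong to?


First octet: 213
Binary: 11010101
110xxxxx -> Class C (192-223)
Class C, default mask 255.255.255.0 (/24)


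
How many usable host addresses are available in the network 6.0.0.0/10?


Host bits = 32 - 10 = 22
Total addresses = 2^22 = 4194304
Usable = total - 2 (network and broadcast)
Usable hosts: 4194302


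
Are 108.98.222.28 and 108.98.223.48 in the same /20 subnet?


Mask: 255.255.240.0
108.98.222.28 AND mask = 108.98.208.0
108.98.223.48 AND mask = 108.98.208.0
Yes, same subnet (108.98.208.0)


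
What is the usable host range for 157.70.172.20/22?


Network: 157.70.172.0
Broadcast: 157.70.175.255
First usable = network + 1
Last usable = broadcast - 1
Range: 157.70.172.1 to 157.70.175.254


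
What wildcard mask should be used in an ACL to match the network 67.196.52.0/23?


Subnet mask: 255.255.254.0
Wildcard = 255.255.255.255 - subnet mask
255 - 255 = 0
255 - 255 = 0
255 - 254 = 1
255 - 0 = 255
Wildcard: 0.0.1.255


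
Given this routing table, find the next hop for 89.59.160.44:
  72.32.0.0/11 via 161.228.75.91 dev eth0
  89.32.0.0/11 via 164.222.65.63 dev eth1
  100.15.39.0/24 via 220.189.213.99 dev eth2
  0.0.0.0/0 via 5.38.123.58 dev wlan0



Longest prefix match for 89.59.160.44:
  /11 72.32.0.0: no
  /11 89.32.0.0: MATCH
  /24 100.15.39.0: no
  /0 0.0.0.0: MATCH
Selected: next-hop 164.222.65.63 via eth1 (matched /11)


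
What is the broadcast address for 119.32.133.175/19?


Network: 119.32.128.0/19
Host bits = 13
Set all host bits to 1:
Broadcast: 119.32.159.255


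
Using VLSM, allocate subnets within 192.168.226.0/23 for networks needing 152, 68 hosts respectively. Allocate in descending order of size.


152 hosts -> /24 (254 usable): 192.168.226.0/24
68 hosts -> /25 (126 usable): 192.168.227.0/25
Allocation: 192.168.226.0/24 (152 hosts, 254 usable); 192.168.227.0/25 (68 hosts, 126 usable)


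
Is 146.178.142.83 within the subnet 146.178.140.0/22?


Subnet network: 146.178.140.0
Test IP AND mask: 146.178.140.0
Yes, 146.178.142.83 is in 146.178.140.0/22


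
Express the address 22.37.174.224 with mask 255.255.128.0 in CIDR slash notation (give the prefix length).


Binary: 11111111.11111111.10000000.00000000
Count leading 1s
Prefix: /17


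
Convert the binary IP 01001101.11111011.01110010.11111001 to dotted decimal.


01001101 = 77
11111011 = 251
01110010 = 114
11111001 = 249
IP: 77.251.114.249


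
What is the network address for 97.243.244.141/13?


IP:   01100001.11110011.11110100.10001101
Mask: 11111111.11111000.00000000.00000000
AND operation:
Net:  01100001.11110000.00000000.00000000
Network: 97.240.0.0/13


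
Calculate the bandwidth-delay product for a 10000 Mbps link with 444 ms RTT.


BDP = bandwidth * RTT
= 10000 Mbps * 444 ms
= 10000 * 1e6 * 444 / 1000 bits
= 4440000000 bits
= 555000000 bytes
= 541992.1875 KB
BDP = 4440000000 bits (555000000 bytes)


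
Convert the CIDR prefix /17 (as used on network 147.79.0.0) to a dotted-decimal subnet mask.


/17 means 17 network bits, 15 host bits
Binary: 11111111111111111000000000000000
Mask: 255.255.128.0


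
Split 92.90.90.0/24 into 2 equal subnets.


New prefix = 24 + 1 = 25
Each subnet has 128 addresses
  92.90.90.0/25
  92.90.90.128/25
Subnets: 92.90.90.0/25, 92.90.90.128/25


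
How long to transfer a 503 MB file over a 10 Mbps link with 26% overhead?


Effective throughput = 10 * (1 - 26/100) = 7.4 Mbps
File size in Mb = 503 * 8 = 4024 Mb
Time = 4024 / 7.4
Time = 543.7838 seconds


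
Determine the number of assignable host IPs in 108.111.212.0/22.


Host bits = 32 - 22 = 10
Total addresses = 2^10 = 1024
Usable = total - 2 (network and broadcast)
Usable hosts: 1022


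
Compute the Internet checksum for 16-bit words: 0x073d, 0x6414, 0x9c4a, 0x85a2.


Sum all words (with carry folding):
+ 0x073d = 0x073d
+ 0x6414 = 0x6b51
+ 0x9c4a = 0x079c
+ 0x85a2 = 0x8d3e
One's complement: ~0x8d3e
Checksum = 0x72c1


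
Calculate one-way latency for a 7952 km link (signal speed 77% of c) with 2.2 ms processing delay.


Speed = 0.77 * 3e5 km/s = 231000 km/s
Propagation delay = 7952 / 231000 = 0.0344 s = 34.4242 ms
Processing delay = 2.2 ms
Total one-way latency = 36.6242 ms


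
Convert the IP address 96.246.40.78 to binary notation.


96 = 01100000
246 = 11110110
40 = 00101000
78 = 01001110
Binary: 01100000.11110110.00101000.01001110


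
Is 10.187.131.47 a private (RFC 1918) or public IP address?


RFC 1918 private ranges:
  10.0.0.0/8 (10.0.0.0 - 10.255.255.255)
  172.16.0.0/12 (172.16.0.0 - 172.31.255.255)
  192.168.0.0/16 (192.168.0.0 - 192.168.255.255)
Private (in 10.0.0.0/8)


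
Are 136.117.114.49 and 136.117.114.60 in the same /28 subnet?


Mask: 255.255.255.240
136.117.114.49 AND mask = 136.117.114.48
136.117.114.60 AND mask = 136.117.114.48
Yes, same subnet (136.117.114.48)


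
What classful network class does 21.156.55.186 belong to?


First octet: 21
Binary: 00010101
0xxxxxxx -> Class A (1-126)
Class A, default mask 255.0.0.0 (/8)


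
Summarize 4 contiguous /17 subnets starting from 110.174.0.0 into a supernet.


Original prefix: /17
Number of subnets: 4 = 2^2
New prefix = 17 - 2 = 15
Supernet: 110.174.0.0/15


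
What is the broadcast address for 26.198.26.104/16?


Network: 26.198.0.0/16
Host bits = 16
Set all host bits to 1:
Broadcast: 26.198.255.255


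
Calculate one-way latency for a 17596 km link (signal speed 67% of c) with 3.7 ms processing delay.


Speed = 0.67 * 3e5 km/s = 201000 km/s
Propagation delay = 17596 / 201000 = 0.0875 s = 87.5423 ms
Processing delay = 3.7 ms
Total one-way latency = 91.2423 ms


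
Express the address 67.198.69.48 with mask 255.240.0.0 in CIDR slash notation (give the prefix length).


Binary: 11111111.11110000.00000000.00000000
Count leading 1s
Prefix: /12


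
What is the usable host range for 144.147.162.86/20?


Network: 144.147.160.0
Broadcast: 144.147.175.255
First usable = network + 1
Last usable = broadcast - 1
Range: 144.147.160.1 to 144.147.175.254


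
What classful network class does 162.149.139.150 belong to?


First octet: 162
Binary: 10100010
10xxxxxx -> Class B (128-191)
Class B, default mask 255.255.0.0 (/16)


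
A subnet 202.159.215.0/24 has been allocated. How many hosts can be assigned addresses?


Host bits = 32 - 24 = 8
Total addresses = 2^8 = 256
Usable = total - 2 (network and broadcast)
Usable hosts: 254


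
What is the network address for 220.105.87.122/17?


IP:   11011100.01101001.01010111.01111010
Mask: 11111111.11111111.10000000.00000000
AND operation:
Net:  11011100.01101001.00000000.00000000
Network: 220.105.0.0/17


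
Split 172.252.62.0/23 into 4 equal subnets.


New prefix = 23 + 2 = 25
Each subnet has 128 addresses
  172.252.62.0/25
  172.252.62.128/25
  172.252.63.0/25
  172.252.63.128/25
Subnets: 172.252.62.0/25, 172.252.62.128/25, 172.252.63.0/25, 172.252.63.128/25


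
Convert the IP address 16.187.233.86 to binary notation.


16 = 00010000
187 = 10111011
233 = 11101001
86 = 01010110
Binary: 00010000.10111011.11101001.01010110


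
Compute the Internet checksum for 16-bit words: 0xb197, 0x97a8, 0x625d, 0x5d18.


Sum all words (with carry folding):
+ 0xb197 = 0xb197
+ 0x97a8 = 0x4940
+ 0x625d = 0xab9d
+ 0x5d18 = 0x08b6
One's complement: ~0x08b6
Checksum = 0xf749


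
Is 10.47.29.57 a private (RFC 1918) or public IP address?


RFC 1918 private ranges:
  10.0.0.0/8 (10.0.0.0 - 10.255.255.255)
  172.16.0.0/12 (172.16.0.0 - 172.31.255.255)
  192.168.0.0/16 (192.168.0.0 - 192.168.255.255)
Private (in 10.0.0.0/8)


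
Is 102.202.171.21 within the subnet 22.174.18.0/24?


Subnet network: 22.174.18.0
Test IP AND mask: 102.202.171.0
No, 102.202.171.21 is not in 22.174.18.0/24


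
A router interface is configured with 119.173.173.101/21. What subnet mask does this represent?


/21 means 21 network bits, 11 host bits
Binary: 11111111111111111111100000000000
Mask: 255.255.248.0


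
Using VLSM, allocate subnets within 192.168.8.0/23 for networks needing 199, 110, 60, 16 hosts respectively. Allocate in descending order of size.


199 hosts -> /24 (254 usable): 192.168.8.0/24
110 hosts -> /25 (126 usable): 192.168.9.0/25
60 hosts -> /26 (62 usable): 192.168.9.128/26
16 hosts -> /27 (30 usable): 192.168.9.192/27
Allocation: 192.168.8.0/24 (199 hosts, 254 usable); 192.168.9.0/25 (110 hosts, 126 usable); 192.168.9.128/26 (60 hosts, 62 usable); 192.168.9.192/27 (16 hosts, 30 usable)


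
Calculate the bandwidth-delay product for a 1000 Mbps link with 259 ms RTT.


BDP = bandwidth * RTT
= 1000 Mbps * 259 ms
= 1000 * 1e6 * 259 / 1000 bits
= 259000000 bits
= 32375000 bytes
= 31616.2109 KB
BDP = 259000000 bits (32375000 bytes)


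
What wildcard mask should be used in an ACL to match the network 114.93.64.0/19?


Subnet mask: 255.255.224.0
Wildcard = 255.255.255.255 - subnet mask
255 - 255 = 0
255 - 255 = 0
255 - 224 = 31
255 - 0 = 255
Wildcard: 0.0.31.255


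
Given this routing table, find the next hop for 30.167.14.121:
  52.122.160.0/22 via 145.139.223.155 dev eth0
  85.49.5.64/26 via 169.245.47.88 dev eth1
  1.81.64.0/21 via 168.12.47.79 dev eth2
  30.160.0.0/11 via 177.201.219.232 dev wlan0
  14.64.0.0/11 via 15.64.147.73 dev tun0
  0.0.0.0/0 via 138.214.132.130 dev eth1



Longest prefix match for 30.167.14.121:
  /22 52.122.160.0: no
  /26 85.49.5.64: no
  /21 1.81.64.0: no
  /11 30.160.0.0: MATCH
  /11 14.64.0.0: no
  /0 0.0.0.0: MATCH
Selected: next-hop 177.201.219.232 via wlan0 (matched /11)


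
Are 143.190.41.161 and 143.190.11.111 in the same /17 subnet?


Mask: 255.255.128.0
143.190.41.161 AND mask = 143.190.0.0
143.190.11.111 AND mask = 143.190.0.0
Yes, same subnet (143.190.0.0)


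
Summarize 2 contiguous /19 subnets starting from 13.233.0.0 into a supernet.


Original prefix: /19
Number of subnets: 2 = 2^1
New prefix = 19 - 1 = 18
Supernet: 13.233.0.0/18


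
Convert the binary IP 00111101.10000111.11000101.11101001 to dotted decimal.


00111101 = 61
10000111 = 135
11000101 = 197
11101001 = 233
IP: 61.135.197.233


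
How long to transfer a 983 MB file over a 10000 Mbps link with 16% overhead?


Effective throughput = 10000 * (1 - 16/100) = 8400 Mbps
File size in Mb = 983 * 8 = 7864 Mb
Time = 7864 / 8400
Time = 0.9362 seconds


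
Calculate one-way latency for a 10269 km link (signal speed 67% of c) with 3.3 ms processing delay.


Speed = 0.67 * 3e5 km/s = 201000 km/s
Propagation delay = 10269 / 201000 = 0.0511 s = 51.0896 ms
Processing delay = 3.3 ms
Total one-way latency = 54.3896 ms


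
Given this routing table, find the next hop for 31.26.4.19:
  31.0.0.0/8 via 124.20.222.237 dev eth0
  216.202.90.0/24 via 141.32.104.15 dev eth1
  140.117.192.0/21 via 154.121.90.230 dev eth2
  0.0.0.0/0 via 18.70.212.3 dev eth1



Longest prefix match for 31.26.4.19:
  /8 31.0.0.0: MATCH
  /24 216.202.90.0: no
  /21 140.117.192.0: no
  /0 0.0.0.0: MATCH
Selected: next-hop 124.20.222.237 via eth0 (matched /8)


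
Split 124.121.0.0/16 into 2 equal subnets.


New prefix = 16 + 1 = 17
Each subnet has 32768 addresses
  124.121.0.0/17
  124.121.128.0/17
Subnets: 124.121.0.0/17, 124.121.128.0/17


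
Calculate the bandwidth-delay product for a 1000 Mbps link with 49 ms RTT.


BDP = bandwidth * RTT
= 1000 Mbps * 49 ms
= 1000 * 1e6 * 49 / 1000 bits
= 49000000 bits
= 6125000 bytes
= 5981.4453 KB
BDP = 49000000 bits (6125000 bytes)


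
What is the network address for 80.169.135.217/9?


IP:   01010000.10101001.10000111.11011001
Mask: 11111111.10000000.00000000.00000000
AND operation:
Net:  01010000.10000000.00000000.00000000
Network: 80.128.0.0/9


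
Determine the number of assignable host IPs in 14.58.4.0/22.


Host bits = 32 - 22 = 10
Total addresses = 2^10 = 1024
Usable = total - 2 (network and broadcast)
Usable hosts: 1022


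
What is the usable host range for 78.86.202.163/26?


Network: 78.86.202.128
Broadcast: 78.86.202.191
First usable = network + 1
Last usable = broadcast - 1
Range: 78.86.202.129 to 78.86.202.190


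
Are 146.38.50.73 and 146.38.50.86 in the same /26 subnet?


Mask: 255.255.255.192
146.38.50.73 AND mask = 146.38.50.64
146.38.50.86 AND mask = 146.38.50.64
Yes, same subnet (146.38.50.64)


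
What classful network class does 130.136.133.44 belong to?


First octet: 130
Binary: 10000010
10xxxxxx -> Class B (128-191)
Class B, default mask 255.255.0.0 (/16)


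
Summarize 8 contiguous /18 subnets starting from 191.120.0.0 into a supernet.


Original prefix: /18
Number of subnets: 8 = 2^3
New prefix = 18 - 3 = 15
Supernet: 191.120.0.0/15


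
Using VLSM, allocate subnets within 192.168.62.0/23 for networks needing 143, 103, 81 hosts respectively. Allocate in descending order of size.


143 hosts -> /24 (254 usable): 192.168.62.0/24
103 hosts -> /25 (126 usable): 192.168.63.0/25
81 hosts -> /25 (126 usable): 192.168.63.128/25
Allocation: 192.168.62.0/24 (143 hosts, 254 usable); 192.168.63.0/25 (103 hosts, 126 usable); 192.168.63.128/25 (81 hosts, 126 usable)


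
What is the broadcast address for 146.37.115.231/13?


Network: 146.32.0.0/13
Host bits = 19
Set all host bits to 1:
Broadcast: 146.39.255.255


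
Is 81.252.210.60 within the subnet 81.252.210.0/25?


Subnet network: 81.252.210.0
Test IP AND mask: 81.252.210.0
Yes, 81.252.210.60 is in 81.252.210.0/25


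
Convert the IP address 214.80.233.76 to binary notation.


214 = 11010110
80 = 01010000
233 = 11101001
76 = 01001100
Binary: 11010110.01010000.11101001.01001100


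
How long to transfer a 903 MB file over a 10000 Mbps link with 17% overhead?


Effective throughput = 10000 * (1 - 17/100) = 8300 Mbps
File size in Mb = 903 * 8 = 7224 Mb
Time = 7224 / 8300
Time = 0.8704 seconds


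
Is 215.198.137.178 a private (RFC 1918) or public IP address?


RFC 1918 private ranges:
  10.0.0.0/8 (10.0.0.0 - 10.255.255.255)
  172.16.0.0/12 (172.16.0.0 - 172.31.255.255)
  192.168.0.0/16 (192.168.0.0 - 192.168.255.255)
Public (not in any RFC 1918 range)


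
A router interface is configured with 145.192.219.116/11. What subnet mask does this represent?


/11 means 11 network bits, 21 host bits
Binary: 11111111111000000000000000000000
Mask: 255.224.0.0


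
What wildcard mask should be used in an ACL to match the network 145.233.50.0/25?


Subnet mask: 255.255.255.128
Wildcard = 255.255.255.255 - subnet mask
255 - 255 = 0
255 - 255 = 0
255 - 255 = 0
255 - 128 = 127
Wildcard: 0.0.0.127


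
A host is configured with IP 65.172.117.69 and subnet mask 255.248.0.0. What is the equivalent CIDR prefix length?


Binary: 11111111.11111000.00000000.00000000
Count leading 1s
Prefix: /13


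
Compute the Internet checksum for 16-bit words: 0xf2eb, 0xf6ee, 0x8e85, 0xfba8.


Sum all words (with carry folding):
+ 0xf2eb = 0xf2eb
+ 0xf6ee = 0xe9da
+ 0x8e85 = 0x7860
+ 0xfba8 = 0x7409
One's complement: ~0x7409
Checksum = 0x8bf6


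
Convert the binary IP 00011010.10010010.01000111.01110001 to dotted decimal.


00011010 = 26
10010010 = 146
01000111 = 71
01110001 = 113
IP: 26.146.71.113


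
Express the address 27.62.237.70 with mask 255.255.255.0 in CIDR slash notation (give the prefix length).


Binary: 11111111.11111111.11111111.00000000
Count leading 1s
Prefix: /24


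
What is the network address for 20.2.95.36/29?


IP:   00010100.00000010.01011111.00100100
Mask: 11111111.11111111.11111111.11111000
AND operation:
Net:  00010100.00000010.01011111.00100000
Network: 20.2.95.32/29


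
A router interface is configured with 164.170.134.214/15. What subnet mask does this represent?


/15 means 15 network bits, 17 host bits
Binary: 11111111111111100000000000000000
Mask: 255.254.0.0


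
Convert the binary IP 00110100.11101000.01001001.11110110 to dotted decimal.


00110100 = 52
11101000 = 232
01001001 = 73
11110110 = 246
IP: 52.232.73.246


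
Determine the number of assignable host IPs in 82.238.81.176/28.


Host bits = 32 - 28 = 4
Total addresses = 2^4 = 16
Usable = total - 2 (network and broadcast)
Usable hosts: 14


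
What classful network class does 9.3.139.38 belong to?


First octet: 9
Binary: 00001001
0xxxxxxx -> Class A (1-126)
Class A, default mask 255.0.0.0 (/8)


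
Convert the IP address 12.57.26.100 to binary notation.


12 = 00001100
57 = 00111001
26 = 00011010
100 = 01100100
Binary: 00001100.00111001.00011010.01100100


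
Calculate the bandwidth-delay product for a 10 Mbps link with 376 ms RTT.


BDP = bandwidth * RTT
= 10 Mbps * 376 ms
= 10 * 1e6 * 376 / 1000 bits
= 3760000 bits
= 470000 bytes
= 458.9844 KB
BDP = 3760000 bits (470000 bytes)


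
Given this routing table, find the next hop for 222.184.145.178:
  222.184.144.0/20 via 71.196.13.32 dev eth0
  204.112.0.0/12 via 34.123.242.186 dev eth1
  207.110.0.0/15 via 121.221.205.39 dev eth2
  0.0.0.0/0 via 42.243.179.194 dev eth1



Longest prefix match for 222.184.145.178:
  /20 222.184.144.0: MATCH
  /12 204.112.0.0: no
  /15 207.110.0.0: no
  /0 0.0.0.0: MATCH
Selected: next-hop 71.196.13.32 via eth0 (matched /20)


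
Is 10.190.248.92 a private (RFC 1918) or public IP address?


RFC 1918 private ranges:
  10.0.0.0/8 (10.0.0.0 - 10.255.255.255)
  172.16.0.0/12 (172.16.0.0 - 172.31.255.255)
  192.168.0.0/16 (192.168.0.0 - 192.168.255.255)
Private (in 10.0.0.0/8)


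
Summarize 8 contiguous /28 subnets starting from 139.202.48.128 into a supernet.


Original prefix: /28
Number of subnets: 8 = 2^3
New prefix = 28 - 3 = 25
Supernet: 139.202.48.128/25


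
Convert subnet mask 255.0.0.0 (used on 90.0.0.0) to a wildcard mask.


Subnet mask: 255.0.0.0
Wildcard = 255.255.255.255 - subnet mask
255 - 255 = 0
255 - 0 = 255
255 - 0 = 255
255 - 0 = 255
Wildcard: 0.255.255.255


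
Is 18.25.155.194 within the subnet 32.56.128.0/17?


Subnet network: 32.56.128.0
Test IP AND mask: 18.25.128.0
No, 18.25.155.194 is not in 32.56.128.0/17


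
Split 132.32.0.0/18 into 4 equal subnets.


New prefix = 18 + 2 = 20
Each subnet has 4096 addresses
  132.32.0.0/20
  132.32.16.0/20
  132.32.32.0/20
  132.32.48.0/20
Subnets: 132.32.0.0/20, 132.32.16.0/20, 132.32.32.0/20, 132.32.48.0/20


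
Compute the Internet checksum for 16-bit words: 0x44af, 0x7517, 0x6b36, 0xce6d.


Sum all words (with carry folding):
+ 0x44af = 0x44af
+ 0x7517 = 0xb9c6
+ 0x6b36 = 0x24fd
+ 0xce6d = 0xf36a
One's complement: ~0xf36a
Checksum = 0x0c95


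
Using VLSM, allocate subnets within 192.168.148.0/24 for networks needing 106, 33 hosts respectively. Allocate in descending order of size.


106 hosts -> /25 (126 usable): 192.168.148.0/25
33 hosts -> /26 (62 usable): 192.168.148.128/26
Allocation: 192.168.148.0/25 (106 hosts, 126 usable); 192.168.148.128/26 (33 hosts, 62 usable)


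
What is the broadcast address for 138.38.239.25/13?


Network: 138.32.0.0/13
Host bits = 19
Set all host bits to 1:
Broadcast: 138.39.255.255


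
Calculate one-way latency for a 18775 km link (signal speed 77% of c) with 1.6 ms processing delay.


Speed = 0.77 * 3e5 km/s = 231000 km/s
Propagation delay = 18775 / 231000 = 0.0813 s = 81.2771 ms
Processing delay = 1.6 ms
Total one-way latency = 82.8771 ms


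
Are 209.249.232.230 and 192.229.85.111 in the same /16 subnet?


Mask: 255.255.0.0
209.249.232.230 AND mask = 209.249.0.0
192.229.85.111 AND mask = 192.229.0.0
No, different subnets (209.249.0.0 vs 192.229.0.0)


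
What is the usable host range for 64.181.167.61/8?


Network: 64.0.0.0
Broadcast: 64.255.255.255
First usable = network + 1
Last usable = broadcast - 1
Range: 64.0.0.1 to 64.255.255.254


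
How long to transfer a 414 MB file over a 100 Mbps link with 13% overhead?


Effective throughput = 100 * (1 - 13/100) = 87 Mbps
File size in Mb = 414 * 8 = 3312 Mb
Time = 3312 / 87
Time = 38.069 seconds


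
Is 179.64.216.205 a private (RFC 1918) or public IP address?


RFC 1918 private ranges:
  10.0.0.0/8 (10.0.0.0 - 10.255.255.255)
  172.16.0.0/12 (172.16.0.0 - 172.31.255.255)
  192.168.0.0/16 (192.168.0.0 - 192.168.255.255)
Public (not in any RFC 1918 range)


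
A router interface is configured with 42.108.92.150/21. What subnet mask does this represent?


/21 means 21 network bits, 11 host bits
Binary: 11111111111111111111100000000000
Mask: 255.255.248.0


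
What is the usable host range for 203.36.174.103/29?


Network: 203.36.174.96
Broadcast: 203.36.174.103
First usable = network + 1
Last usable = broadcast - 1
Range: 203.36.174.97 to 203.36.174.102


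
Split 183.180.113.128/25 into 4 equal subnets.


New prefix = 25 + 2 = 27
Each subnet has 32 addresses
  183.180.113.128/27
  183.180.113.160/27
  183.180.113.192/27
  183.180.113.224/27
Subnets: 183.180.113.128/27, 183.180.113.160/27, 183.180.113.192/27, 183.180.113.224/27


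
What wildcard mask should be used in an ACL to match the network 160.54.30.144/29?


Subnet mask: 255.255.255.248
Wildcard = 255.255.255.255 - subnet mask
255 - 255 = 0
255 - 255 = 0
255 - 255 = 0
255 - 248 = 7
Wildcard: 0.0.0.7


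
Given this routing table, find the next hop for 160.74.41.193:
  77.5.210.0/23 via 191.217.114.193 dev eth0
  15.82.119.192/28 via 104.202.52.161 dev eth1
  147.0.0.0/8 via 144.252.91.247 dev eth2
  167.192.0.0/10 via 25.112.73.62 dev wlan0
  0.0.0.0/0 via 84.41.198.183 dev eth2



Longest prefix match for 160.74.41.193:
  /23 77.5.210.0: no
  /28 15.82.119.192: no
  /8 147.0.0.0: no
  /10 167.192.0.0: no
  /0 0.0.0.0: MATCH
Selected: next-hop 84.41.198.183 via eth2 (matched /0)


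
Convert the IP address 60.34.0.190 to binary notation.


60 = 00111100
34 = 00100010
0 = 00000000
190 = 10111110
Binary: 00111100.00100010.00000000.10111110


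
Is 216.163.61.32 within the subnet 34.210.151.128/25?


Subnet network: 34.210.151.128
Test IP AND mask: 216.163.61.0
No, 216.163.61.32 is not in 34.210.151.128/25


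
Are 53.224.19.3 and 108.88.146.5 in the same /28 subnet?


Mask: 255.255.255.240
53.224.19.3 AND mask = 53.224.19.0
108.88.146.5 AND mask = 108.88.146.0
No, different subnets (53.224.19.0 vs 108.88.146.0)


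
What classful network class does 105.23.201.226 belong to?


First octet: 105
Binary: 01101001
0xxxxxxx -> Class A (1-126)
Class A, default mask 255.0.0.0 (/8)


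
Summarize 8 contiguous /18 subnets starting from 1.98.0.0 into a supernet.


Original prefix: /18
Number of subnets: 8 = 2^3
New prefix = 18 - 3 = 15
Supernet: 1.98.0.0/15


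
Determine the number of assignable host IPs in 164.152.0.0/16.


Host bits = 32 - 16 = 16
Total addresses = 2^16 = 65536
Usable = total - 2 (network and broadcast)
Usable hosts: 65534


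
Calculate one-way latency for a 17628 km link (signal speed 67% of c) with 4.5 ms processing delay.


Speed = 0.67 * 3e5 km/s = 201000 km/s
Propagation delay = 17628 / 201000 = 0.0877 s = 87.7015 ms
Processing delay = 4.5 ms
Total one-way latency = 92.2015 ms


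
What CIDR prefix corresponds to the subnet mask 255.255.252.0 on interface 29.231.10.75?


Binary: 11111111.11111111.11111100.00000000
Count leading 1s
Prefix: /22


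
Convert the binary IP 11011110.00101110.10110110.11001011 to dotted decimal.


11011110 = 222
00101110 = 46
10110110 = 182
11001011 = 203
IP: 222.46.182.203


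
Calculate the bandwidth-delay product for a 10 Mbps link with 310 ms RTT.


BDP = bandwidth * RTT
= 10 Mbps * 310 ms
= 10 * 1e6 * 310 / 1000 bits
= 3100000 bits
= 387500 bytes
= 378.418 KB
BDP = 3100000 bits (387500 bytes)


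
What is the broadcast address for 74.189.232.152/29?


Network: 74.189.232.152/29
Host bits = 3
Set all host bits to 1:
Broadcast: 74.189.232.159


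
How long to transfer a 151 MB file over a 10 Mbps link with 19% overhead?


Effective throughput = 10 * (1 - 19/100) = 8.1 Mbps
File size in Mb = 151 * 8 = 1208 Mb
Time = 1208 / 8.1
Time = 149.1358 seconds


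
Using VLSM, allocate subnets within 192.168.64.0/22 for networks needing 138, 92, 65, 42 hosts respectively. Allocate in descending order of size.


138 hosts -> /24 (254 usable): 192.168.64.0/24
92 hosts -> /25 (126 usable): 192.168.65.0/25
65 hosts -> /25 (126 usable): 192.168.65.128/25
42 hosts -> /26 (62 usable): 192.168.66.0/26
Allocation: 192.168.64.0/24 (138 hosts, 254 usable); 192.168.65.0/25 (92 hosts, 126 usable); 192.168.65.128/25 (65 hosts, 126 usable); 192.168.66.0/26 (42 hosts, 62 usable)


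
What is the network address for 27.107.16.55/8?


IP:   00011011.01101011.00010000.00110111
Mask: 11111111.00000000.00000000.00000000
AND operation:
Net:  00011011.00000000.00000000.00000000
Network: 27.0.0.0/8


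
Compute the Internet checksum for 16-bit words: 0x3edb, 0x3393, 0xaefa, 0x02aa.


Sum all words (with carry folding):
+ 0x3edb = 0x3edb
+ 0x3393 = 0x726e
+ 0xaefa = 0x2169
+ 0x02aa = 0x2413
One's complement: ~0x2413
Checksum = 0xdbec


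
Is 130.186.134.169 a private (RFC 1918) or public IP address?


RFC 1918 private ranges:
  10.0.0.0/8 (10.0.0.0 - 10.255.255.255)
  172.16.0.0/12 (172.16.0.0 - 172.31.255.255)
  192.168.0.0/16 (192.168.0.0 - 192.168.255.255)
Public (not in any RFC 1918 range)


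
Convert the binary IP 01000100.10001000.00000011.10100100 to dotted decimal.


01000100 = 68
10001000 = 136
00000011 = 3
10100100 = 164
IP: 68.136.3.164


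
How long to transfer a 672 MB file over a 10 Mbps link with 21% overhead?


Effective throughput = 10 * (1 - 21/100) = 7.9 Mbps
File size in Mb = 672 * 8 = 5376 Mb
Time = 5376 / 7.9
Time = 680.5063 seconds


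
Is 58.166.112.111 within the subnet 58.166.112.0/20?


Subnet network: 58.166.112.0
Test IP AND mask: 58.166.112.0
Yes, 58.166.112.111 is in 58.166.112.0/20


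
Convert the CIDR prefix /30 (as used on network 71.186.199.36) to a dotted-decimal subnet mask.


/30 means 30 network bits, 2 host bits
Binary: 11111111111111111111111111111100
Mask: 255.255.255.252


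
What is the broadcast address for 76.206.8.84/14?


Network: 76.204.0.0/14
Host bits = 18
Set all host bits to 1:
Broadcast: 76.207.255.255


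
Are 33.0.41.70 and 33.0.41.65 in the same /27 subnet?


Mask: 255.255.255.224
33.0.41.70 AND mask = 33.0.41.64
33.0.41.65 AND mask = 33.0.41.64
Yes, same subnet (33.0.41.64)


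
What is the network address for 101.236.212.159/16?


IP:   01100101.11101100.11010100.10011111
Mask: 11111111.11111111.00000000.00000000
AND operation:
Net:  01100101.11101100.00000000.00000000
Network: 101.236.0.0/16


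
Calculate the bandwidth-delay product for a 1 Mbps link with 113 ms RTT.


BDP = bandwidth * RTT
= 1 Mbps * 113 ms
= 1 * 1e6 * 113 / 1000 bits
= 113000 bits
= 14125 bytes
= 13.7939 KB
BDP = 113000 bits (14125 bytes)


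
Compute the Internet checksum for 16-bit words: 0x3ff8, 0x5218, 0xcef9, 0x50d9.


Sum all words (with carry folding):
+ 0x3ff8 = 0x3ff8
+ 0x5218 = 0x9210
+ 0xcef9 = 0x610a
+ 0x50d9 = 0xb1e3
One's complement: ~0xb1e3
Checksum = 0x4e1c


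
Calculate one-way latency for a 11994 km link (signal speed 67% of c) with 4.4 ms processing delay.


Speed = 0.67 * 3e5 km/s = 201000 km/s
Propagation delay = 11994 / 201000 = 0.0597 s = 59.6716 ms
Processing delay = 4.4 ms
Total one-way latency = 64.0716 ms


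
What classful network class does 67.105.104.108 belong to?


First octet: 67
Binary: 01000011
0xxxxxxx -> Class A (1-126)
Class A, default mask 255.0.0.0 (/8)


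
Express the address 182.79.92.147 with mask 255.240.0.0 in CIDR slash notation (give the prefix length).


Binary: 11111111.11110000.00000000.00000000
Count leading 1s
Prefix: /12


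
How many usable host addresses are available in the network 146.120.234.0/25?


Host bits = 32 - 25 = 7
Total addresses = 2^7 = 128
Usable = total - 2 (network and broadcast)
Usable hosts: 126


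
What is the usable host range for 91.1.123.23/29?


Network: 91.1.123.16
Broadcast: 91.1.123.23
First usable = network + 1
Last usable = broadcast - 1
Range: 91.1.123.17 to 91.1.123.22


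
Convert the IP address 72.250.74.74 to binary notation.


72 = 01001000
250 = 11111010
74 = 01001010
74 = 01001010
Binary: 01001000.11111010.01001010.01001010


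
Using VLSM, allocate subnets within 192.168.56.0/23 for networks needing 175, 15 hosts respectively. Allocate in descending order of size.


175 hosts -> /24 (254 usable): 192.168.56.0/24
15 hosts -> /27 (30 usable): 192.168.57.0/27
Allocation: 192.168.56.0/24 (175 hosts, 254 usable); 192.168.57.0/27 (15 hosts, 30 usable)


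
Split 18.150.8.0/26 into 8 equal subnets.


New prefix = 26 + 3 = 29
Each subnet has 8 addresses
  18.150.8.0/29
  18.150.8.8/29
  18.150.8.16/29
  18.150.8.24/29
  18.150.8.32/29
  18.150.8.40/29
  18.150.8.48/29
  18.150.8.56/29
Subnets: 18.150.8.0/29, 18.150.8.8/29, 18.150.8.16/29, 18.150.8.24/29, 18.150.8.32/29, 18.150.8.40/29, 18.150.8.48/29, 18.150.8.56/29


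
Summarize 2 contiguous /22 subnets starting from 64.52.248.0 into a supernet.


Original prefix: /22
Number of subnets: 2 = 2^1
New prefix = 22 - 1 = 21
Supernet: 64.52.248.0/21


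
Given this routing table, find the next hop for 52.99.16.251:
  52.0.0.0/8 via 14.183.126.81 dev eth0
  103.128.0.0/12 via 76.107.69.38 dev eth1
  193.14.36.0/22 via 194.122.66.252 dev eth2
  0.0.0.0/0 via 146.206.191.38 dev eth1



Longest prefix match for 52.99.16.251:
  /8 52.0.0.0: MATCH
  /12 103.128.0.0: no
  /22 193.14.36.0: no
  /0 0.0.0.0: MATCH
Selected: next-hop 14.183.126.81 via eth0 (matched /8)


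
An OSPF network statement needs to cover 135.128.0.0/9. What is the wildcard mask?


Subnet mask: 255.128.0.0
Wildcard = 255.255.255.255 - subnet mask
255 - 255 = 0
255 - 128 = 127
255 - 0 = 255
255 - 0 = 255
Wildcard: 0.127.255.255


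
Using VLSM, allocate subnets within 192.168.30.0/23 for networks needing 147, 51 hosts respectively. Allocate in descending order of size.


147 hosts -> /24 (254 usable): 192.168.30.0/24
51 hosts -> /26 (62 usable): 192.168.31.0/26
Allocation: 192.168.30.0/24 (147 hosts, 254 usable); 192.168.31.0/26 (51 hosts, 62 usable)


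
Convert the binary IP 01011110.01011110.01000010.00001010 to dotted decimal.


01011110 = 94
01011110 = 94
01000010 = 66
00001010 = 10
IP: 94.94.66.10


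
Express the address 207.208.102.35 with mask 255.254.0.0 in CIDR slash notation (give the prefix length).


Binary: 11111111.11111110.00000000.00000000
Count leading 1s
Prefix: /15


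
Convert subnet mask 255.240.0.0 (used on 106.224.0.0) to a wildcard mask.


Subnet mask: 255.240.0.0
Wildcard = 255.255.255.255 - subnet mask
255 - 255 = 0
255 - 240 = 15
255 - 0 = 255
255 - 0 = 255
Wildcard: 0.15.255.255


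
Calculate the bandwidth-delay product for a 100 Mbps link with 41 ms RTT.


BDP = bandwidth * RTT
= 100 Mbps * 41 ms
= 100 * 1e6 * 41 / 1000 bits
= 4100000 bits
= 512500 bytes
= 500.4883 KB
BDP = 4100000 bits (512500 bytes)


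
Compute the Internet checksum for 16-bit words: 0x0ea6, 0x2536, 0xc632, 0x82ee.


Sum all words (with carry folding):
+ 0x0ea6 = 0x0ea6
+ 0x2536 = 0x33dc
+ 0xc632 = 0xfa0e
+ 0x82ee = 0x7cfd
One's complement: ~0x7cfd
Checksum = 0x8302


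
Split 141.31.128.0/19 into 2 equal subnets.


New prefix = 19 + 1 = 20
Each subnet has 4096 addresses
  141.31.128.0/20
  141.31.144.0/20
Subnets: 141.31.128.0/20, 141.31.144.0/20


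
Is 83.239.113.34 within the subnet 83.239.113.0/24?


Subnet network: 83.239.113.0
Test IP AND mask: 83.239.113.0
Yes, 83.239.113.34 is in 83.239.113.0/24


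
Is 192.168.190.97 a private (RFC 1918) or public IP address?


RFC 1918 private ranges:
  10.0.0.0/8 (10.0.0.0 - 10.255.255.255)
  172.16.0.0/12 (172.16.0.0 - 172.31.255.255)
  192.168.0.0/16 (192.168.0.0 - 192.168.255.255)
Private (in 192.168.0.0/16)


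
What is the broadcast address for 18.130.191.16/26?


Network: 18.130.191.0/26
Host bits = 6
Set all host bits to 1:
Broadcast: 18.130.191.63


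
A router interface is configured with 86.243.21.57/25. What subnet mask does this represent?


/25 means 25 network bits, 7 host bits
Binary: 11111111111111111111111110000000
Mask: 255.255.255.128


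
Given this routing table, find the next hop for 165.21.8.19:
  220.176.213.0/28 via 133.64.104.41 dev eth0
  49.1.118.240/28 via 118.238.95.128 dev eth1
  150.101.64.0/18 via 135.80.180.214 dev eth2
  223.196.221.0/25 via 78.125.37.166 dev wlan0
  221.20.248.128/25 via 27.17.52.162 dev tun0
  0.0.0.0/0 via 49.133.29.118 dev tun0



Longest prefix match for 165.21.8.19:
  /28 220.176.213.0: no
  /28 49.1.118.240: no
  /18 150.101.64.0: no
  /25 223.196.221.0: no
  /25 221.20.248.128: no
  /0 0.0.0.0: MATCH
Selected: next-hop 49.133.29.118 via tun0 (matched /0)


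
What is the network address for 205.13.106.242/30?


IP:   11001101.00001101.01101010.11110010
Mask: 11111111.11111111.11111111.11111100
AND operation:
Net:  11001101.00001101.01101010.11110000
Network: 205.13.106.240/30


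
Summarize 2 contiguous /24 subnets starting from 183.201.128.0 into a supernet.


Original prefix: /24
Number of subnets: 2 = 2^1
New prefix = 24 - 1 = 23
Supernet: 183.201.128.0/23


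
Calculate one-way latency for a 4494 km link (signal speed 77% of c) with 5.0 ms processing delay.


Speed = 0.77 * 3e5 km/s = 231000 km/s
Propagation delay = 4494 / 231000 = 0.0195 s = 19.4545 ms
Processing delay = 5.0 ms
Total one-way latency = 24.4545 ms


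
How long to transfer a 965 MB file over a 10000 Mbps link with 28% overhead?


Effective throughput = 10000 * (1 - 28/100) = 7200 Mbps
File size in Mb = 965 * 8 = 7720 Mb
Time = 7720 / 7200
Time = 1.0722 seconds


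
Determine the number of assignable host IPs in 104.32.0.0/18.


Host bits = 32 - 18 = 14
Total addresses = 2^14 = 16384
Usable = total - 2 (network and broadcast)
Usable hosts: 16382


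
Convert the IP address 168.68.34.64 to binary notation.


168 = 10101000
68 = 01000100
34 = 00100010
64 = 01000000
Binary: 10101000.01000100.00100010.01000000


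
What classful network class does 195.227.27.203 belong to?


First octet: 195
Binary: 11000011
110xxxxx -> Class C (192-223)
Class C, default mask 255.255.255.0 (/24)


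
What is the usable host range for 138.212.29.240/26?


Network: 138.212.29.192
Broadcast: 138.212.29.255
First usable = network + 1
Last usable = broadcast - 1
Range: 138.212.29.193 to 138.212.29.254


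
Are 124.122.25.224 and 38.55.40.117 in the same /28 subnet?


Mask: 255.255.255.240
124.122.25.224 AND mask = 124.122.25.224
38.55.40.117 AND mask = 38.55.40.112
No, different subnets (124.122.25.224 vs 38.55.40.112)


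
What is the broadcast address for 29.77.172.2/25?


Network: 29.77.172.0/25
Host bits = 7
Set all host bits to 1:
Broadcast: 29.77.172.127


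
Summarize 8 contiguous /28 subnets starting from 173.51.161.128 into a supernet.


Original prefix: /28
Number of subnets: 8 = 2^3
New prefix = 28 - 3 = 25
Supernet: 173.51.161.128/25


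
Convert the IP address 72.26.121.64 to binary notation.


72 = 01001000
26 = 00011010
121 = 01111001
64 = 01000000
Binary: 01001000.00011010.01111001.01000000


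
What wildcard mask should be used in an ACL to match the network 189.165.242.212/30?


Subnet mask: 255.255.255.252
Wildcard = 255.255.255.255 - subnet mask
255 - 255 = 0
255 - 255 = 0
255 - 255 = 0
255 - 252 = 3
Wildcard: 0.0.0.3


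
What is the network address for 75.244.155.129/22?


IP:   01001011.11110100.10011011.10000001
Mask: 11111111.11111111.11111100.00000000
AND operation:
Net:  01001011.11110100.10011000.00000000
Network: 75.244.152.0/22


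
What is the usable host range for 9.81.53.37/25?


Network: 9.81.53.0
Broadcast: 9.81.53.127
First usable = network + 1
Last usable = broadcast - 1
Range: 9.81.53.1 to 9.81.53.126


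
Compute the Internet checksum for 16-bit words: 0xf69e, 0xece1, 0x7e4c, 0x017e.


Sum all words (with carry folding):
+ 0xf69e = 0xf69e
+ 0xece1 = 0xe380
+ 0x7e4c = 0x61cd
+ 0x017e = 0x634b
One's complement: ~0x634b
Checksum = 0x9cb4


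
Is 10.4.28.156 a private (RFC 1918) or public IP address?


RFC 1918 private ranges:
  10.0.0.0/8 (10.0.0.0 - 10.255.255.255)
  172.16.0.0/12 (172.16.0.0 - 172.31.255.255)
  192.168.0.0/16 (192.168.0.0 - 192.168.255.255)
Private (in 10.0.0.0/8)


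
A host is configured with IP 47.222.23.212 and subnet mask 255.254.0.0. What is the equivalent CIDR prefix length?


Binary: 11111111.11111110.00000000.00000000
Count leading 1s
Prefix: /15


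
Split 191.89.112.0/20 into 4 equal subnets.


New prefix = 20 + 2 = 22
Each subnet has 1024 addresses
  191.89.112.0/22
  191.89.116.0/22
  191.89.120.0/22
  191.89.124.0/22
Subnets: 191.89.112.0/22, 191.89.116.0/22, 191.89.120.0/22, 191.89.124.0/22


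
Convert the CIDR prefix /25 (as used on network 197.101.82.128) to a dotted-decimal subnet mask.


/25 means 25 network bits, 7 host bits
Binary: 11111111111111111111111110000000
Mask: 255.255.255.128


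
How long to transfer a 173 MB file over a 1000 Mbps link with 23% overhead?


Effective throughput = 1000 * (1 - 23/100) = 770 Mbps
File size in Mb = 173 * 8 = 1384 Mb
Time = 1384 / 770
Time = 1.7974 seconds


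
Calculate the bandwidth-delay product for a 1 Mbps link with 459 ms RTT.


BDP = bandwidth * RTT
= 1 Mbps * 459 ms
= 1 * 1e6 * 459 / 1000 bits
= 459000 bits
= 57375 bytes
= 56.0303 KB
BDP = 459000 bits (57375 bytes)
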